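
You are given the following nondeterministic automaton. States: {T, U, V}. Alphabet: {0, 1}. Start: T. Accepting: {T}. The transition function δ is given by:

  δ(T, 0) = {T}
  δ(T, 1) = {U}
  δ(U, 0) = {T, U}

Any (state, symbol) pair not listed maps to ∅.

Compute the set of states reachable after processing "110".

∅

Start in {T}.
Read '1': T→{U}; now {U}.
Read '1': U→∅; now ∅.
The set is empty and remains empty for the remaining 1 symbol.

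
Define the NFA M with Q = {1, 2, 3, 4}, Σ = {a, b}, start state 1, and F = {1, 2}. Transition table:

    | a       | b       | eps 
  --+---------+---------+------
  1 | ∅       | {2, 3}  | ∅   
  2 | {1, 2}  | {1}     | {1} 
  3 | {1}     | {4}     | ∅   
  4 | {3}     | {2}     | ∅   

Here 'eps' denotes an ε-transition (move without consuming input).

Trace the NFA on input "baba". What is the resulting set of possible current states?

Start in {1}.
Read 'b': 1→{2, 3}; union {2, 3}; ε-closure = {1, 2, 3}.
Read 'a': 1→∅, 2→{1, 2}, 3→{1}; now {1, 2}.
Read 'b': 1→{2, 3}, 2→{1}; now {1, 2, 3}.
Read 'a': 1→∅, 2→{1, 2}, 3→{1}; now {1, 2}.

{1, 2}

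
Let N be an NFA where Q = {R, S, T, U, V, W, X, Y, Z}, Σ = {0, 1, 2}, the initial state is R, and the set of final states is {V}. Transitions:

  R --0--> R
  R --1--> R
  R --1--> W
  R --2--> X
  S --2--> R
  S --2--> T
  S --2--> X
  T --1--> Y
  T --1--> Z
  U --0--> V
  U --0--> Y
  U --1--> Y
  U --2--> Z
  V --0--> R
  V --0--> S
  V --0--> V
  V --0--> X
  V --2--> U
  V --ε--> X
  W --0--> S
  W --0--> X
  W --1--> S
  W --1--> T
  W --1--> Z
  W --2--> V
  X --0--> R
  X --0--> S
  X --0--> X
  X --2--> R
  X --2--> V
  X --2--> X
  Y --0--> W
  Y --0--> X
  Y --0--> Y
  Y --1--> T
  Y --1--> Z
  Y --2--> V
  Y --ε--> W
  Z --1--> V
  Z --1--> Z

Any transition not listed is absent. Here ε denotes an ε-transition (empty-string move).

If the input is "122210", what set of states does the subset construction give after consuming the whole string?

Start in {R}.
Read '1': R→{R, W}; now {R, W}.
Read '2': R→{X}, W→{V}; now {V, X}.
Read '2': V→{U}, X→{R, V, X}; now {R, U, V, X}.
Read '2': R→{X}, U→{Z}, V→{U}, X→{R, V, X}; now {R, U, V, X, Z}.
Read '1': R→{R, W}, U→{Y}, V→∅, X→∅, Z→{V, Z}; union {R, V, W, Y, Z}; ε-closure = {R, V, W, X, Y, Z}.
Read '0': R→{R}, V→{R, S, V, X}, W→{S, X}, X→{R, S, X}, Y→{W, X, Y}, Z→∅; now {R, S, V, W, X, Y}.

{R, S, V, W, X, Y}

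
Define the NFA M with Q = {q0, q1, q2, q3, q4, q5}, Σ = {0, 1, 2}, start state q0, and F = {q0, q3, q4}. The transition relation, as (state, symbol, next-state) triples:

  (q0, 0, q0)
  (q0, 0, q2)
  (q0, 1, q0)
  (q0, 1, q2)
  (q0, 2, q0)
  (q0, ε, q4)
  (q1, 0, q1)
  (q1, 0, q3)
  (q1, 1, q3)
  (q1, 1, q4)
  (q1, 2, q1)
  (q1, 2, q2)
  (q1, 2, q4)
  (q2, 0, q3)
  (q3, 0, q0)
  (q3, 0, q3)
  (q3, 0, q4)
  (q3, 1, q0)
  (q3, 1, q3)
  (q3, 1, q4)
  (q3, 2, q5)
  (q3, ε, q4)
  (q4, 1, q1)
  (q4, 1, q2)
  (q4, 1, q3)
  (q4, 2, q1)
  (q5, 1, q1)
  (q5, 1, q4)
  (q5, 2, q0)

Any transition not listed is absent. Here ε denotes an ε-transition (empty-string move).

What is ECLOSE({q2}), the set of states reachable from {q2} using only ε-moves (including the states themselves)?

{q2}

Begin with {q2}.
No ε-moves leave this set, so the closure equals the set itself.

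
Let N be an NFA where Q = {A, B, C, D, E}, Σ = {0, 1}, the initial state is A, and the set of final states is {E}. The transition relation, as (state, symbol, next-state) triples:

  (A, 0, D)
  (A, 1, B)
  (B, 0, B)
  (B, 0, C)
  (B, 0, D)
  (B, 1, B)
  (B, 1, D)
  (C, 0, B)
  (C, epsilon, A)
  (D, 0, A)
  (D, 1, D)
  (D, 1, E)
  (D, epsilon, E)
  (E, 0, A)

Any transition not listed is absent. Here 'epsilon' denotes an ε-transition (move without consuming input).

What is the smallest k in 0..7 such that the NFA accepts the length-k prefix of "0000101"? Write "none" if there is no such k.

1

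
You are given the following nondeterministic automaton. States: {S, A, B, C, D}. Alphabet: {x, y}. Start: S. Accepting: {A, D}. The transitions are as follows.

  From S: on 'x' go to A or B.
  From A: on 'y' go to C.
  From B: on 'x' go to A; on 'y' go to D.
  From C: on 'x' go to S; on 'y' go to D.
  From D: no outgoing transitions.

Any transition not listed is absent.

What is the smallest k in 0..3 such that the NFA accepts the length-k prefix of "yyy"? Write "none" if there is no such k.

none

Start in {S}.
Read 'y': S→∅; now ∅.
The set is empty and remains empty for the remaining 2 symbols.
No reachable set along the way intersects F.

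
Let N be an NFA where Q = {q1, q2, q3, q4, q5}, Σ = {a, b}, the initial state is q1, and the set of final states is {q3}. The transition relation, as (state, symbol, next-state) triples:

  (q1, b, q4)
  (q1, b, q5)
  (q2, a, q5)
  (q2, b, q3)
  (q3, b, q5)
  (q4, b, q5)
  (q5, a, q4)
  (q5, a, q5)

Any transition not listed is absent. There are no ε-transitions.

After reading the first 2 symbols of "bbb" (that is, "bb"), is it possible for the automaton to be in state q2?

Start in {q1}.
Read 'b': q1→{q4, q5}; now {q4, q5}.
Read 'b': q4→{q5}, q5→∅; now {q5}.
State q2 is not in {q5}.

No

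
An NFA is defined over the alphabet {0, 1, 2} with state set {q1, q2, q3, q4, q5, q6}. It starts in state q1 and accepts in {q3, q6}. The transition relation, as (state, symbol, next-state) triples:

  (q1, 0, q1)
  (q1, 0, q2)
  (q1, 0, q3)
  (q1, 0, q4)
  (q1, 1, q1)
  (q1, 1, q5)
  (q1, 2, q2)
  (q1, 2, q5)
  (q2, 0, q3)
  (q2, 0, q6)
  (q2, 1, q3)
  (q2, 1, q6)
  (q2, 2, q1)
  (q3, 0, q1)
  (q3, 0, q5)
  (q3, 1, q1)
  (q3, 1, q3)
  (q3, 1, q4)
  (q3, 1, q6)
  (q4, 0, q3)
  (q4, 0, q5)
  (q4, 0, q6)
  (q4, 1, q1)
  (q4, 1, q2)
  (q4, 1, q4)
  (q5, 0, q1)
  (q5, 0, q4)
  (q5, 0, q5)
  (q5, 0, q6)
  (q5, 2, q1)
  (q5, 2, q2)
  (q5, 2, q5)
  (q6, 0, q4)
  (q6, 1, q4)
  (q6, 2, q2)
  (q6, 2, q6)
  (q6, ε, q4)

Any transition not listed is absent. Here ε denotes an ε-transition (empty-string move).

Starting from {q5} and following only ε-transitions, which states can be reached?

{q5}

Begin with {q5}.
No ε-moves leave this set, so the closure equals the set itself.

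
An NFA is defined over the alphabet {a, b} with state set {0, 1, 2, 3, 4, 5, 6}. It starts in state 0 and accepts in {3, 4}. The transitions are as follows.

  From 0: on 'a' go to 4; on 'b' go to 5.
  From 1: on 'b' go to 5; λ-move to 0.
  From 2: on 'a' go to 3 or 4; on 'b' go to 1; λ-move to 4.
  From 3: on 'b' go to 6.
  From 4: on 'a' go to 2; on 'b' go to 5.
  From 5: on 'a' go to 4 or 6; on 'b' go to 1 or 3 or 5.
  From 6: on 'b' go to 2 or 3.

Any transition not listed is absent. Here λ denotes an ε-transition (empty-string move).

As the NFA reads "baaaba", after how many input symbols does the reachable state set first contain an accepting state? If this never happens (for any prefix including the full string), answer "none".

2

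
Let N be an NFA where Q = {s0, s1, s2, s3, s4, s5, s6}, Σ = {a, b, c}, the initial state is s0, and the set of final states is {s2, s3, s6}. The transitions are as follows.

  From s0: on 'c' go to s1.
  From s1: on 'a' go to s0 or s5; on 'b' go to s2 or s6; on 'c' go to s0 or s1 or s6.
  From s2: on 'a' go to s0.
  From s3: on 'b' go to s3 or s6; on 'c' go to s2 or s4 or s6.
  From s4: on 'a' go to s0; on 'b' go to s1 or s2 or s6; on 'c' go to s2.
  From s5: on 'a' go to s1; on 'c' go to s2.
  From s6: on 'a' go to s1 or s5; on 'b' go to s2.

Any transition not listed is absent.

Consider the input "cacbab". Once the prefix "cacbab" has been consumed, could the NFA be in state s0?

Start in {s0}.
Read 'c': {s0} → {s1}.
Read 'a': {s1} → {s0, s5}.
Read 'c': {s0, s5} → {s1, s2}.
Read 'b': {s1, s2} → {s2, s6}.
Read 'a': {s2, s6} → {s0, s1, s5}.
Read 'b': {s0, s1, s5} → {s2, s6}.
State s0 is not in {s2, s6}.

No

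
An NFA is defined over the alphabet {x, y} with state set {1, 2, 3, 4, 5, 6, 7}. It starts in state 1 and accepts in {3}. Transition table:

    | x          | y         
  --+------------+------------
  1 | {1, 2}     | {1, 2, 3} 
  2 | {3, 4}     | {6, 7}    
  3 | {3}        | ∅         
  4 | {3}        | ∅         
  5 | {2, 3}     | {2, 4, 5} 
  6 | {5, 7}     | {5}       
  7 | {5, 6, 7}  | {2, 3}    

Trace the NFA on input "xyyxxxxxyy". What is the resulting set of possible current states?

Start in {1}.
Read 'x': 1→{1, 2}; now {1, 2}.
Read 'y': 1→{1, 2, 3}, 2→{6, 7}; now {1, 2, 3, 6, 7}.
Read 'y': 1→{1, 2, 3}, 2→{6, 7}, 3→∅, 6→{5}, 7→{2, 3}; now {1, 2, 3, 5, 6, 7}.
Read 'x': 1→{1, 2}, 2→{3, 4}, 3→{3}, 5→{2, 3}, 6→{5, 7}, 7→{5, 6, 7}; now {1, 2, 3, 4, 5, 6, 7}.
Read 'x': 1→{1, 2}, 2→{3, 4}, 3→{3}, 4→{3}, 5→{2, 3}, 6→{5, 7}, 7→{5, 6, 7}; now {1, 2, 3, 4, 5, 6, 7}.
Read 'x': 1→{1, 2}, 2→{3, 4}, 3→{3}, 4→{3}, 5→{2, 3}, 6→{5, 7}, 7→{5, 6, 7}; now {1, 2, 3, 4, 5, 6, 7}.
Read 'x': 1→{1, 2}, 2→{3, 4}, 3→{3}, 4→{3}, 5→{2, 3}, 6→{5, 7}, 7→{5, 6, 7}; now {1, 2, 3, 4, 5, 6, 7}.
Read 'x': 1→{1, 2}, 2→{3, 4}, 3→{3}, 4→{3}, 5→{2, 3}, 6→{5, 7}, 7→{5, 6, 7}; now {1, 2, 3, 4, 5, 6, 7}.
Read 'y': 1→{1, 2, 3}, 2→{6, 7}, 3→∅, 4→∅, 5→{2, 4, 5}, 6→{5}, 7→{2, 3}; now {1, 2, 3, 4, 5, 6, 7}.
Read 'y': 1→{1, 2, 3}, 2→{6, 7}, 3→∅, 4→∅, 5→{2, 4, 5}, 6→{5}, 7→{2, 3}; now {1, 2, 3, 4, 5, 6, 7}.

{1, 2, 3, 4, 5, 6, 7}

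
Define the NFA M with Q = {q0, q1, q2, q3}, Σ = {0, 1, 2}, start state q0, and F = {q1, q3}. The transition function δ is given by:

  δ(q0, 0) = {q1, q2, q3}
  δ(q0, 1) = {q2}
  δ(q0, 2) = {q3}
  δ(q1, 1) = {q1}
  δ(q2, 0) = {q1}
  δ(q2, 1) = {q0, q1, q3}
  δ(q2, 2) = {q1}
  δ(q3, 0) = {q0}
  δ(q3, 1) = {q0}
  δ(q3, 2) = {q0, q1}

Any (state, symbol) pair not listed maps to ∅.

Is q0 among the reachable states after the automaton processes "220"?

No

Start in {q0}.
Read '2': q0→{q3}; now {q3}.
Read '2': q3→{q0, q1}; now {q0, q1}.
Read '0': q0→{q1, q2, q3}, q1→∅; now {q1, q2, q3}.
State q0 is not in {q1, q2, q3}.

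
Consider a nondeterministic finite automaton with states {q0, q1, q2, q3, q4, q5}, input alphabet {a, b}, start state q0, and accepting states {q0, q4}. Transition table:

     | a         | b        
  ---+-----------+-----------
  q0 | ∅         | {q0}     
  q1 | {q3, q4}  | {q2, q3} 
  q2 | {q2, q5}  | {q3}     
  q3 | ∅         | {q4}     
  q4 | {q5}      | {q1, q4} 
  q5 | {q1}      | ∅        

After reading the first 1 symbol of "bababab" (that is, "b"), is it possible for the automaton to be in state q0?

Yes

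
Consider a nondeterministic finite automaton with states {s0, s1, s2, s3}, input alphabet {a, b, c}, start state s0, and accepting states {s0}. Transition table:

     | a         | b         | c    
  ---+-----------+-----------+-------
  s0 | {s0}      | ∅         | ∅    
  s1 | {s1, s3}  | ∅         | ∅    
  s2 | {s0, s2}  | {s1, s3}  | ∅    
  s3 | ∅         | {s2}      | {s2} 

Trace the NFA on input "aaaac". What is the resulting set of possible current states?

∅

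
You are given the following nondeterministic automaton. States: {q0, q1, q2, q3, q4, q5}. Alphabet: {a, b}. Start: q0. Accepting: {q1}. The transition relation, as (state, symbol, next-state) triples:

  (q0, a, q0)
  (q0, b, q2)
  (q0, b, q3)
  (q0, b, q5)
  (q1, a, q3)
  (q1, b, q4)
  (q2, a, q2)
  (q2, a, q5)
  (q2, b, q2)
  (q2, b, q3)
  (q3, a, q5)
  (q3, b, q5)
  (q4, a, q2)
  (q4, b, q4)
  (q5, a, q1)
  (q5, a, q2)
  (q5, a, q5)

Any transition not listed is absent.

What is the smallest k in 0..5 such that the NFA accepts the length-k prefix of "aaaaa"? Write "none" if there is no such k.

none

Start in {q0}.
Read 'a': q0→{q0}; now {q0}.
Read 'a': q0→{q0}; now {q0}.
Read 'a': q0→{q0}; now {q0}.
Read 'a': q0→{q0}; now {q0}.
Read 'a': q0→{q0}; now {q0}.
No reachable set along the way intersects F.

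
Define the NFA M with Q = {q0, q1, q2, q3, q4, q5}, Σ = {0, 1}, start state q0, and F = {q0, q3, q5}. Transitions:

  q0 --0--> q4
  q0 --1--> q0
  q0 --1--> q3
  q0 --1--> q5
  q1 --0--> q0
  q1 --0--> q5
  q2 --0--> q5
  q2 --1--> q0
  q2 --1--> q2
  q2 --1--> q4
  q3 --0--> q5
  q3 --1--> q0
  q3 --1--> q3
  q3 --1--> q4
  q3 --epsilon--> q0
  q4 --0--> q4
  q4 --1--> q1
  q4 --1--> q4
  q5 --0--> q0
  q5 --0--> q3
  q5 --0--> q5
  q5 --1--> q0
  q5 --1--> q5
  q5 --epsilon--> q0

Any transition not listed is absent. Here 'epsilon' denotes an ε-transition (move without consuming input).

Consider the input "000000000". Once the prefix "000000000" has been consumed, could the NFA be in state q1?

No

Start in {q0}.
Read '0': {q0} → {q4}.
Read '0': {q4} → {q4}.
Read '0': {q4} → {q4}.
Read '0': {q4} → {q4}.
Read '0': {q4} → {q4}.
Read '0': {q4} → {q4}.
Read '0': {q4} → {q4}.
Read '0': {q4} → {q4}.
Read '0': {q4} → {q4}.
State q1 is not in {q4}.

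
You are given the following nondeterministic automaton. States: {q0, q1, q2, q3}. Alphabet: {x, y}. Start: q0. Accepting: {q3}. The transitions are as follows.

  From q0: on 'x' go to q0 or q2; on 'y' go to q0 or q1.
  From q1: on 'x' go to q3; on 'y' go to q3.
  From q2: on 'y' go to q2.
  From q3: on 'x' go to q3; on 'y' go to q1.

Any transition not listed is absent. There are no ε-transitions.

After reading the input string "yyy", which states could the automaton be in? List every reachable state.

Start in {q0}.
Read 'y': q0→{q0, q1}; now {q0, q1}.
Read 'y': q0→{q0, q1}, q1→{q3}; now {q0, q1, q3}.
Read 'y': q0→{q0, q1}, q1→{q3}, q3→{q1}; now {q0, q1, q3}.

{q0, q1, q3}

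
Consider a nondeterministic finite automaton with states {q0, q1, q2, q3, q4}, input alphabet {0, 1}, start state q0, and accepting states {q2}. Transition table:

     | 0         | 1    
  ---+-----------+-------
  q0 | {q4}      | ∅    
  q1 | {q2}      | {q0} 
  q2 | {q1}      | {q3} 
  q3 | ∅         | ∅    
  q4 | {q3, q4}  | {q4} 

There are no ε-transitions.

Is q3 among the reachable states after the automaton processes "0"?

No

Start in {q0}.
Read '0': q0→{q4}; now {q4}.
State q3 is not in {q4}.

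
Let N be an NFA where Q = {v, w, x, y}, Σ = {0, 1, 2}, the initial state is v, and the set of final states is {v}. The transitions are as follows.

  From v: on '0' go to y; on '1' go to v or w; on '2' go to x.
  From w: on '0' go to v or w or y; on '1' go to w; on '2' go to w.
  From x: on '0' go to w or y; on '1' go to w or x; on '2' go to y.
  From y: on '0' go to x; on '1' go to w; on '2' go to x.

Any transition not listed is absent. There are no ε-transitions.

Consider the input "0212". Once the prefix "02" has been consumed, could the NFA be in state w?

No

Start in {v}.
Read '0': v→{y}; now {y}.
Read '2': y→{x}; now {x}.
State w is not in {x}.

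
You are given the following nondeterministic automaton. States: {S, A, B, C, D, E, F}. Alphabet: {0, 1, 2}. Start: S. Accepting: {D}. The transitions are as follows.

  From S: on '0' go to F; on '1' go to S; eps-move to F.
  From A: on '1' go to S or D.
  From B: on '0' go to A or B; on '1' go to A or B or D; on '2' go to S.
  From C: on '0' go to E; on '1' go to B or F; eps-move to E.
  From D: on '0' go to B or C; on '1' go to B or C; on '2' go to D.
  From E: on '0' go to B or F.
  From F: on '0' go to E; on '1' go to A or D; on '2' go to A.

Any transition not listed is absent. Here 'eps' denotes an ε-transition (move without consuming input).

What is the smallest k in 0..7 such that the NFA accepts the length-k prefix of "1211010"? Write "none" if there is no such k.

Start: ε-closure({S}) = {S, F}.
Read '1': {S, F} → {S, A, D, F}.
None of the earlier sets intersect F, but {S, A, D, F} does.

1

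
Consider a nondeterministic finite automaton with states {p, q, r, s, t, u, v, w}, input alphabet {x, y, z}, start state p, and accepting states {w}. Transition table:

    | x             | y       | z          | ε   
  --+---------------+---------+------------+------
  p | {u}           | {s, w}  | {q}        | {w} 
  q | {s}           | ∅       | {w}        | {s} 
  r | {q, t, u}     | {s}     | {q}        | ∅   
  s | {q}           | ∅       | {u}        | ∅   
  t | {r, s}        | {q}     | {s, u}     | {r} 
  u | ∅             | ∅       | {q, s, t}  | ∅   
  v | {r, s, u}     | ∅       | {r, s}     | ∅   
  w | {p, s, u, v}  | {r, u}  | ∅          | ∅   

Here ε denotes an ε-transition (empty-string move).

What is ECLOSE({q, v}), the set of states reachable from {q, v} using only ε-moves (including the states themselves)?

{q, s, v}

Begin with {q, v}.
ε-move q → s; add s.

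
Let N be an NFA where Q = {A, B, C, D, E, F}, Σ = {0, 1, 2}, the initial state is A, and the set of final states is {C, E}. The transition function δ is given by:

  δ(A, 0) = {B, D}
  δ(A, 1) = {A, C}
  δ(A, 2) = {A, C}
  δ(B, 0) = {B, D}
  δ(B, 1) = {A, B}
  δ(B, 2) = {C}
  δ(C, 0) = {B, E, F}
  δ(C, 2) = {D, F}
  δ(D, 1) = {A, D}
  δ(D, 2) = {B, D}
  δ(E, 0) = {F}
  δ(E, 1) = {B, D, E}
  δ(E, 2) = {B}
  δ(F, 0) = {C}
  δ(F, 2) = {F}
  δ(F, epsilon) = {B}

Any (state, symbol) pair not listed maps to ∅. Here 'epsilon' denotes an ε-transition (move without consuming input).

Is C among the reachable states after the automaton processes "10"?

No

Start in {A}.
Read '1': A→{A, C}; now {A, C}.
Read '0': A→{B, D}, C→{B, E, F}; now {B, D, E, F}.
State C is not in {B, D, E, F}.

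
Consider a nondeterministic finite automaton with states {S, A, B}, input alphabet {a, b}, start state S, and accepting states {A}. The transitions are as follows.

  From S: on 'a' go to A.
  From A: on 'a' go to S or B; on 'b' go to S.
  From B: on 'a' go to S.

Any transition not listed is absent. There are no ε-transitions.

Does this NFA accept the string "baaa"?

No

Start in {S}.
Read 'b': S→∅; now ∅.
The set is empty and remains empty for the remaining 3 symbols.
The final set ∅ contains no accepting state.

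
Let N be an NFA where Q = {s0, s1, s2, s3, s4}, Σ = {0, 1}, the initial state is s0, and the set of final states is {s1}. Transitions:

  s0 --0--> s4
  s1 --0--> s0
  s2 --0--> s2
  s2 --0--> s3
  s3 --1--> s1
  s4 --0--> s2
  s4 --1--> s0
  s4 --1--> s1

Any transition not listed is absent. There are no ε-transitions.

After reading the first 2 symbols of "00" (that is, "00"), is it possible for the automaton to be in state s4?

Start in {s0}.
Read '0': {s0} → {s4}.
Read '0': {s4} → {s2}.
State s4 is not in {s2}.

No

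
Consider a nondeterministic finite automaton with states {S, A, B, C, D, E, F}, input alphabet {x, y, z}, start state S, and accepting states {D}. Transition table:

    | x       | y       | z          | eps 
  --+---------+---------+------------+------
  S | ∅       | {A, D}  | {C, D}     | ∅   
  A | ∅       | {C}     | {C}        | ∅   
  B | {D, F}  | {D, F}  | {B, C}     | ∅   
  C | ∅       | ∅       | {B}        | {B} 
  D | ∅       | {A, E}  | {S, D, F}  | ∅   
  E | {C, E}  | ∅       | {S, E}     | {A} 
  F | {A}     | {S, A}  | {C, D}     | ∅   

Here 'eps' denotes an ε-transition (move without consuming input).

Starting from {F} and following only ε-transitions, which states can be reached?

{F}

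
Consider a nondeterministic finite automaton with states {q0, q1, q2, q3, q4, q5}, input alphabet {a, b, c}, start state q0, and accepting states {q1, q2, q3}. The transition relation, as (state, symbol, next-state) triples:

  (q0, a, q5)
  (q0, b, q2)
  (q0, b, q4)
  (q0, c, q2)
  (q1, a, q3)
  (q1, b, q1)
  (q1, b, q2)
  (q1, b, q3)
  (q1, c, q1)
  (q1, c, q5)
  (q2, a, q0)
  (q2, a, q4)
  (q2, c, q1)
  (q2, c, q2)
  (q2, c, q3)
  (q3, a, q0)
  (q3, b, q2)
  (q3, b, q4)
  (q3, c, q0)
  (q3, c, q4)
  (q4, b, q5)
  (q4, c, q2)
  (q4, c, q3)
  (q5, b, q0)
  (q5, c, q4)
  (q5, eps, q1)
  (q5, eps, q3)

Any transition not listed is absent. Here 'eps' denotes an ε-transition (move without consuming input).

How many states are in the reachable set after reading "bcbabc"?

Start in {q0}.
Read 'b': q0→{q2, q4}; now {q2, q4}.
Read 'c': q2→{q1, q2, q3}, q4→{q2, q3}; now {q1, q2, q3}.
Read 'b': q1→{q1, q2, q3}, q2→∅, q3→{q2, q4}; now {q1, q2, q3, q4}.
Read 'a': q1→{q3}, q2→{q0, q4}, q3→{q0}, q4→∅; now {q0, q3, q4}.
Read 'b': q0→{q2, q4}, q3→{q2, q4}, q4→{q5}; union {q2, q4, q5}; ε-closure = {q1, q2, q3, q4, q5}.
Read 'c': q1→{q1, q5}, q2→{q1, q2, q3}, q3→{q0, q4}, q4→{q2, q3}, q5→{q4}; now {q0, q1, q2, q3, q4, q5}.
That set has 6 states.

6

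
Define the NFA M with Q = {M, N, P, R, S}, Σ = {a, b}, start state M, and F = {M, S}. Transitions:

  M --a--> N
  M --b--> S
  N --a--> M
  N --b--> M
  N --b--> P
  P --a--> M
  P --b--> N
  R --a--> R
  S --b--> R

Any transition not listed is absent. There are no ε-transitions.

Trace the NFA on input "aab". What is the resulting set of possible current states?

{S}

Start in {M}.
Read 'a': M→{N}; now {N}.
Read 'a': N→{M}; now {M}.
Read 'b': M→{S}; now {S}.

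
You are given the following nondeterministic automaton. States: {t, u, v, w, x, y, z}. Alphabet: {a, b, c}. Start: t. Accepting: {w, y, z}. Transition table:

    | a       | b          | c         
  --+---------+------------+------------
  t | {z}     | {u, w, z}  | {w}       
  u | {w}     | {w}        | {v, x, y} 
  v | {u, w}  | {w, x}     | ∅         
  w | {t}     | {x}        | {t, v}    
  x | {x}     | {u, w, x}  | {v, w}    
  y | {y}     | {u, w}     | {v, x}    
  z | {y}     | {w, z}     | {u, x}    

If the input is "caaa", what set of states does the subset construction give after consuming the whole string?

{y}

Start in {t}.
Read 'c': t→{w}; now {w}.
Read 'a': w→{t}; now {t}.
Read 'a': t→{z}; now {z}.
Read 'a': z→{y}; now {y}.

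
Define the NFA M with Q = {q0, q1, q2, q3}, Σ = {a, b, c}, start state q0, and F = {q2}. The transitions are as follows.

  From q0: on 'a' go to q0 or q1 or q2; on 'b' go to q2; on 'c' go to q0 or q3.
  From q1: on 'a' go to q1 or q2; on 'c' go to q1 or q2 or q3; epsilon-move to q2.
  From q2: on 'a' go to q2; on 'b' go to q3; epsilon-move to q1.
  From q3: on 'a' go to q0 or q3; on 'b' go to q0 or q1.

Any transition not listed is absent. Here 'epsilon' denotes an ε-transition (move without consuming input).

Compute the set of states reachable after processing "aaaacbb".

{q0, q1, q2, q3}

Start in {q0}.
Read 'a': {q0} → {q0, q1, q2}.
Read 'a': {q0, q1, q2} → {q0, q1, q2}.
Read 'a': {q0, q1, q2} → {q0, q1, q2}.
Read 'a': {q0, q1, q2} → {q0, q1, q2}.
Read 'c': {q0, q1, q2} → {q0, q1, q2, q3}.
Read 'b': {q0, q1, q2, q3} → {q0, q1, q2, q3}.
Read 'b': {q0, q1, q2, q3} → {q0, q1, q2, q3}.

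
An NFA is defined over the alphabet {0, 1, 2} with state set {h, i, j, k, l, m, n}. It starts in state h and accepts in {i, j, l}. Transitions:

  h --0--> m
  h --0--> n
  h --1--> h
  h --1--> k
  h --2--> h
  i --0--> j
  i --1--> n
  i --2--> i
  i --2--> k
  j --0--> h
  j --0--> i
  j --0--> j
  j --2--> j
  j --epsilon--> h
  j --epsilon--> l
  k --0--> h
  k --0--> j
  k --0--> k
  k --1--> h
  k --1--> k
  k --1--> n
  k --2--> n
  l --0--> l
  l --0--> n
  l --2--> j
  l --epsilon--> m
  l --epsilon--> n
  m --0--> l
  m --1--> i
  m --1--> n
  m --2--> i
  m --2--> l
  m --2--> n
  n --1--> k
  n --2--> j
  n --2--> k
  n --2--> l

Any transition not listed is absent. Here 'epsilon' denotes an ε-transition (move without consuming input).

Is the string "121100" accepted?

Yes

Start in {h}.
Read '1': {h} → {h, k}.
Read '2': {h, k} → {h, n}.
Read '1': {h, n} → {h, k}.
Read '1': {h, k} → {h, k, n}.
Read '0': {h, k, n} → {h, j, k, l, m, n}.
Read '0': {h, j, k, l, m, n} → {h, i, j, k, l, m, n}.
The final set {h, i, j, k, l, m, n} contains the accepting states i, j, l.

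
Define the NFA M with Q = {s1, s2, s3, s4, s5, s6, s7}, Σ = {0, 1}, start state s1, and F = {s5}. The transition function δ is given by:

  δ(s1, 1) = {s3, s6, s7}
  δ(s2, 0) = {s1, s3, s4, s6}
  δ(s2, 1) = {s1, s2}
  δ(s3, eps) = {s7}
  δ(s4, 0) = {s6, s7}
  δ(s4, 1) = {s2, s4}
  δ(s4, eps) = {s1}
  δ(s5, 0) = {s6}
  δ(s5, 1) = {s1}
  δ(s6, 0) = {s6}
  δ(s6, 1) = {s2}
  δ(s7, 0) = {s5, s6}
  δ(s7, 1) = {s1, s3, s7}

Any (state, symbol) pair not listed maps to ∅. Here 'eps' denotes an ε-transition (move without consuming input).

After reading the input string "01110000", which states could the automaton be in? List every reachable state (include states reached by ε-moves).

Start in {s1}.
Read '0': s1→∅; now ∅.
The set is empty and remains empty for the remaining 7 symbols.

∅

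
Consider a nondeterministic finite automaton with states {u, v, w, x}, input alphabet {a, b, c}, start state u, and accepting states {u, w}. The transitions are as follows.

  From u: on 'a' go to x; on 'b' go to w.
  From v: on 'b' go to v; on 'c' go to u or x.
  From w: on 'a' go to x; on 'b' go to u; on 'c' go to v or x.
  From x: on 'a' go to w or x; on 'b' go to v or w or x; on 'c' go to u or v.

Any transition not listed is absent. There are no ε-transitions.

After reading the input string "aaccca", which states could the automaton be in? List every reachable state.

Start in {u}.
Read 'a': {u} → {x}.
Read 'a': {x} → {w, x}.
Read 'c': {w, x} → {u, v, x}.
Read 'c': {u, v, x} → {u, v, x}.
Read 'c': {u, v, x} → {u, v, x}.
Read 'a': {u, v, x} → {w, x}.

{w, x}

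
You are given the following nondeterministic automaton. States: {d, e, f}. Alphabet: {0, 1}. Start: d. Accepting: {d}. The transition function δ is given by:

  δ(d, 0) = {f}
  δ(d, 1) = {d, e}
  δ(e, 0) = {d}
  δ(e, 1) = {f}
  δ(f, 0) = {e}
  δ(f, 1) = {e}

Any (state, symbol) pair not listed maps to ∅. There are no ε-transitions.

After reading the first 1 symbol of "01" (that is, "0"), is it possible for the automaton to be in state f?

Yes

Start in {d}.
Read '0': d→{f}; now {f}.
State f is in {f}.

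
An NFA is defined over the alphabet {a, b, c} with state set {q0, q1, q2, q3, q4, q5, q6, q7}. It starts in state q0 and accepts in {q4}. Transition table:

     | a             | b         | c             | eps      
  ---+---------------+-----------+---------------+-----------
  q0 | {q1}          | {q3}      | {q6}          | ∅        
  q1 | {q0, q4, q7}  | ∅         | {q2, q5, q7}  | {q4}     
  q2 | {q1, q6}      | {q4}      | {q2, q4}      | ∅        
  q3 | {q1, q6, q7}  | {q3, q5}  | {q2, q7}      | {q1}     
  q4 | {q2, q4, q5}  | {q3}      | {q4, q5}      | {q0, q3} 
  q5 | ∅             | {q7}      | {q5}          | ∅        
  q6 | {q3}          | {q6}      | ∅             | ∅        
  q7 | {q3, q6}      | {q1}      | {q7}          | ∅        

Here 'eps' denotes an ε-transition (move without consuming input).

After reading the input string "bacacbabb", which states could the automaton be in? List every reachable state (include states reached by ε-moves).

{q0, q1, q3, q4, q5, q6, q7}

Start in {q0}.
Read 'b': q0→{q3}; union {q3}; ε-closure = {q0, q1, q3, q4}.
Read 'a': q0→{q1}, q1→{q0, q4, q7}, q3→{q1, q6, q7}, q4→{q2, q4, q5}; union {q0, q1, q2, q4, q5, q6, q7}; ε-closure = {q0, q1, q2, q3, q4, q5, q6, q7}.
Read 'c': q0→{q6}, q1→{q2, q5, q7}, q2→{q2, q4}, q3→{q2, q7}, q4→{q4, q5}, q5→{q5}, q6→∅, q7→{q7}; union {q2, q4, q5, q6, q7}; ε-closure = {q0, q1, q2, q3, q4, q5, q6, q7}.
Read 'a': q0→{q1}, q1→{q0, q4, q7}, q2→{q1, q6}, q3→{q1, q6, q7}, q4→{q2, q4, q5}, q5→∅, q6→{q3}, q7→{q3, q6}; now {q0, q1, q2, q3, q4, q5, q6, q7}.
Read 'c': q0→{q6}, q1→{q2, q5, q7}, q2→{q2, q4}, q3→{q2, q7}, q4→{q4, q5}, q5→{q5}, q6→∅, q7→{q7}; union {q2, q4, q5, q6, q7}; ε-closure = {q0, q1, q2, q3, q4, q5, q6, q7}.
Read 'b': q0→{q3}, q1→∅, q2→{q4}, q3→{q3, q5}, q4→{q3}, q5→{q7}, q6→{q6}, q7→{q1}; union {q1, q3, q4, q5, q6, q7}; ε-closure = {q0, q1, q3, q4, q5, q6, q7}.
Read 'a': q0→{q1}, q1→{q0, q4, q7}, q3→{q1, q6, q7}, q4→{q2, q4, q5}, q5→∅, q6→{q3}, q7→{q3, q6}; now {q0, q1, q2, q3, q4, q5, q6, q7}.
Read 'b': q0→{q3}, q1→∅, q2→{q4}, q3→{q3, q5}, q4→{q3}, q5→{q7}, q6→{q6}, q7→{q1}; union {q1, q3, q4, q5, q6, q7}; ε-closure = {q0, q1, q3, q4, q5, q6, q7}.
Read 'b': q0→{q3}, q1→∅, q3→{q3, q5}, q4→{q3}, q5→{q7}, q6→{q6}, q7→{q1}; union {q1, q3, q5, q6, q7}; ε-closure = {q0, q1, q3, q4, q5, q6, q7}.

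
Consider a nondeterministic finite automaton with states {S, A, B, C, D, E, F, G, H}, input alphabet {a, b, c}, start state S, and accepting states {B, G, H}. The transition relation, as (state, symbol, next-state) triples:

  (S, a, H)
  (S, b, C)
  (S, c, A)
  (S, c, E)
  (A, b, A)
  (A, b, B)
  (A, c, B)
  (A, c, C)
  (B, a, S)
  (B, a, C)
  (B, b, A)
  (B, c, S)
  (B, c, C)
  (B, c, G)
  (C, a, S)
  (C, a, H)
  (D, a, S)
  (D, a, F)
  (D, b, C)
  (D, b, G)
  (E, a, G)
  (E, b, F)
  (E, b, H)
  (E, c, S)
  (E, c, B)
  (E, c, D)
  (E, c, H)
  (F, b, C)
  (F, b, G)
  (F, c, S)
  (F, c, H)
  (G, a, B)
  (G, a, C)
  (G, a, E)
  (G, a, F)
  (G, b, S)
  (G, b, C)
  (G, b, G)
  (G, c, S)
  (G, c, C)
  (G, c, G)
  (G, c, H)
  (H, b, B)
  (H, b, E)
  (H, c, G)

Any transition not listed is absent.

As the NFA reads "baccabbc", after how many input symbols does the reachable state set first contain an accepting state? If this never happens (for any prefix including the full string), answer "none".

2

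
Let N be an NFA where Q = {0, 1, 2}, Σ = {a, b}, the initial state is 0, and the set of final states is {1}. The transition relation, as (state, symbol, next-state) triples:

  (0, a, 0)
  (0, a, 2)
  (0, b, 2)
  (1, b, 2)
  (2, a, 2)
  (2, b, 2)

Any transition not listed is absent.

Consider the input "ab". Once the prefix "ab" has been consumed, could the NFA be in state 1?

Start in {0}.
Read 'a': {0} → {0, 2}.
Read 'b': {0, 2} → {2}.
State 1 is not in {2}.

No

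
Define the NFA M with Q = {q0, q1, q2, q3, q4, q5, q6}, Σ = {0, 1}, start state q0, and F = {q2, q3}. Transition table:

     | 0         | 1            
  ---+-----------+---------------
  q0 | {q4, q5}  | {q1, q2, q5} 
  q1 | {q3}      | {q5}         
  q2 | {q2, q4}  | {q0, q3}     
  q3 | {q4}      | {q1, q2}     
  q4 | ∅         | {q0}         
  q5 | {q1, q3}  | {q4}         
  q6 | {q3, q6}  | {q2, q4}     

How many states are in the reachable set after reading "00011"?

5

Start in {q0}.
Read '0': {q0} → {q4, q5}.
Read '0': {q4, q5} → {q1, q3}.
Read '0': {q1, q3} → {q3, q4}.
Read '1': {q3, q4} → {q0, q1, q2}.
Read '1': {q0, q1, q2} → {q0, q1, q2, q3, q5}.
That set has 5 states.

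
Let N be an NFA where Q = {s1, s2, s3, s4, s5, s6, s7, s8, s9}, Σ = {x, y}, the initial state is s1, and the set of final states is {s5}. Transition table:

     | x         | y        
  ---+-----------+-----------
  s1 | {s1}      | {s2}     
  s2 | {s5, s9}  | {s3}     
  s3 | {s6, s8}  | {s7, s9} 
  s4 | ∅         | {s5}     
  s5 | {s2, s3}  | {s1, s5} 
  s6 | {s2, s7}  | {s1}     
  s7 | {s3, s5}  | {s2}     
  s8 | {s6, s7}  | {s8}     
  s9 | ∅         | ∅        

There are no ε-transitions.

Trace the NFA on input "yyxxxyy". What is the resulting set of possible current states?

Start in {s1}.
Read 'y': {s1} → {s2}.
Read 'y': {s2} → {s3}.
Read 'x': {s3} → {s6, s8}.
Read 'x': {s6, s8} → {s2, s6, s7}.
Read 'x': {s2, s6, s7} → {s2, s3, s5, s7, s9}.
Read 'y': {s2, s3, s5, s7, s9} → {s1, s2, s3, s5, s7, s9}.
Read 'y': {s1, s2, s3, s5, s7, s9} → {s1, s2, s3, s5, s7, s9}.

{s1, s2, s3, s5, s7, s9}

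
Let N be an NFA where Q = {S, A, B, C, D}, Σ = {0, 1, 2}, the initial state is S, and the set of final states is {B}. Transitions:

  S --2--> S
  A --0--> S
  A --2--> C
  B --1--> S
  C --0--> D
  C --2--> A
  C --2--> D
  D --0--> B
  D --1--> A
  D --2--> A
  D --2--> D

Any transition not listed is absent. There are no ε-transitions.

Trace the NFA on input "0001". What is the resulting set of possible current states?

Start in {S}.
Read '0': S→∅; now ∅.
The set is empty and remains empty for the remaining 3 symbols.

∅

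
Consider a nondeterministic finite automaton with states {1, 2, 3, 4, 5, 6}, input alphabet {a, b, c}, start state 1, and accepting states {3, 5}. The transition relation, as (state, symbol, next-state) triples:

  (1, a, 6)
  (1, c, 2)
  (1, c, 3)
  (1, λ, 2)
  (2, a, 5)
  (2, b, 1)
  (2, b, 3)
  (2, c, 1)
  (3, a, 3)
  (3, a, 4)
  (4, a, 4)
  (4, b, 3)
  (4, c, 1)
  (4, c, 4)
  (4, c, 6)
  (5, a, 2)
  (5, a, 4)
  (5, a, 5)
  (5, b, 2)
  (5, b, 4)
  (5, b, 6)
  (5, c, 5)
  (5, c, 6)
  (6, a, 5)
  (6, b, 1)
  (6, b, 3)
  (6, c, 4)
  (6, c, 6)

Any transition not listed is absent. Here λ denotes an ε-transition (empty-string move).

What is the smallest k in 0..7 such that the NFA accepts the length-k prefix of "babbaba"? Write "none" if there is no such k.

Start: ε-closure({1}) = {1, 2}.
Read 'b': {1, 2} → {1, 2, 3}.
None of the earlier sets intersect F, but {1, 2, 3} does.

1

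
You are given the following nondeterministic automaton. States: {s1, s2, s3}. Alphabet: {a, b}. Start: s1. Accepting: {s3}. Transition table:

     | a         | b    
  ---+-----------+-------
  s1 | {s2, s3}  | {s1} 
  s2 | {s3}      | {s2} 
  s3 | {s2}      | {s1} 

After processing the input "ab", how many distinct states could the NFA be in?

Start in {s1}.
Read 'a': {s1} → {s2, s3}.
Read 'b': {s2, s3} → {s1, s2}.
That set has 2 states.

2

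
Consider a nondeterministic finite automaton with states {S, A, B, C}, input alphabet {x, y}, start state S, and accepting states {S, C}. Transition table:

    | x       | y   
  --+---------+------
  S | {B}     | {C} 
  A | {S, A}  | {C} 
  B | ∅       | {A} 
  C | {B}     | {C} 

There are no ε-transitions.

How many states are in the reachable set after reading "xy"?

Start in {S}.
Read 'x': S→{B}; now {B}.
Read 'y': B→{A}; now {A}.
That set has 1 state.

1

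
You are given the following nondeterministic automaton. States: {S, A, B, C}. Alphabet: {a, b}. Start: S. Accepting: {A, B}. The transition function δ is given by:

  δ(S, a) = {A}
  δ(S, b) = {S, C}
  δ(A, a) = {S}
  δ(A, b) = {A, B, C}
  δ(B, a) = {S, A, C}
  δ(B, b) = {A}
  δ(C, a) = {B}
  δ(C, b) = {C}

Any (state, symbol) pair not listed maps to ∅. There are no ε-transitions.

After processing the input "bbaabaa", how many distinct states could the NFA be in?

Start in {S}.
Read 'b': S→{S, C}; now {S, C}.
Read 'b': S→{S, C}, C→{C}; now {S, C}.
Read 'a': S→{A}, C→{B}; now {A, B}.
Read 'a': A→{S}, B→{S, A, C}; now {S, A, C}.
Read 'b': S→{S, C}, A→{A, B, C}, C→{C}; now {S, A, B, C}.
Read 'a': S→{A}, A→{S}, B→{S, A, C}, C→{B}; now {S, A, B, C}.
Read 'a': S→{A}, A→{S}, B→{S, A, C}, C→{B}; now {S, A, B, C}.
That set has 4 states.

4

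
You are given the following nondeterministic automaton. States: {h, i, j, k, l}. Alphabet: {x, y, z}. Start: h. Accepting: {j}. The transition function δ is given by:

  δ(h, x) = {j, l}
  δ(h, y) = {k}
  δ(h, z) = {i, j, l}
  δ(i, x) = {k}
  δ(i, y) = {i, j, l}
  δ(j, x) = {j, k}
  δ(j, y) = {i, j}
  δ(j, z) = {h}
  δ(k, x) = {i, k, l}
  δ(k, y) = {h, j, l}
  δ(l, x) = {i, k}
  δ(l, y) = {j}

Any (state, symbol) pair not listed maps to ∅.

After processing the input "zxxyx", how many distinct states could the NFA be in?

4

Start in {h}.
Read 'z': h→{i, j, l}; now {i, j, l}.
Read 'x': i→{k}, j→{j, k}, l→{i, k}; now {i, j, k}.
Read 'x': i→{k}, j→{j, k}, k→{i, k, l}; now {i, j, k, l}.
Read 'y': i→{i, j, l}, j→{i, j}, k→{h, j, l}, l→{j}; now {h, i, j, l}.
Read 'x': h→{j, l}, i→{k}, j→{j, k}, l→{i, k}; now {i, j, k, l}.
That set has 4 states.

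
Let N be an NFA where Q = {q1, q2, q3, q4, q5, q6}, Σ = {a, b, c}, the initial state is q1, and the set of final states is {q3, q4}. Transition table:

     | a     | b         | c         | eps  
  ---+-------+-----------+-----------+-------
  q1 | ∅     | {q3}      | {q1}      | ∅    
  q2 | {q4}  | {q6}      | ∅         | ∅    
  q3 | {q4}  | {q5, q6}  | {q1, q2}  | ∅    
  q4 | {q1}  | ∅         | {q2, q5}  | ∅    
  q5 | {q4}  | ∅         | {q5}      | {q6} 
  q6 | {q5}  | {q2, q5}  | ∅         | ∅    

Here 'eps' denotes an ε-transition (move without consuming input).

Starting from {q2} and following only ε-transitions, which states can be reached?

Begin with {q2}.
No ε-moves leave this set, so the closure equals the set itself.

{q2}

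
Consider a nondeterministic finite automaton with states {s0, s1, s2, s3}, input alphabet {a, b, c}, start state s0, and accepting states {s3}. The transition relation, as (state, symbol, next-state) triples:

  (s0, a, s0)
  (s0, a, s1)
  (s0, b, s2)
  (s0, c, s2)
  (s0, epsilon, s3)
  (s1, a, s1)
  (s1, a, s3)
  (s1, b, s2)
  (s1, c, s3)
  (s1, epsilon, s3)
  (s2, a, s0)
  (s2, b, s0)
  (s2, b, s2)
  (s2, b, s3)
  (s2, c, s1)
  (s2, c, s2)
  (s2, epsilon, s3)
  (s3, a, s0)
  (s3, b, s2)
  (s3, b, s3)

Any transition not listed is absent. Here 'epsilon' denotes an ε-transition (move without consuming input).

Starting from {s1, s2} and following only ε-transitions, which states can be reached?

{s1, s2, s3}

Begin with {s1, s2}.
ε-move s1 → s3; add s3.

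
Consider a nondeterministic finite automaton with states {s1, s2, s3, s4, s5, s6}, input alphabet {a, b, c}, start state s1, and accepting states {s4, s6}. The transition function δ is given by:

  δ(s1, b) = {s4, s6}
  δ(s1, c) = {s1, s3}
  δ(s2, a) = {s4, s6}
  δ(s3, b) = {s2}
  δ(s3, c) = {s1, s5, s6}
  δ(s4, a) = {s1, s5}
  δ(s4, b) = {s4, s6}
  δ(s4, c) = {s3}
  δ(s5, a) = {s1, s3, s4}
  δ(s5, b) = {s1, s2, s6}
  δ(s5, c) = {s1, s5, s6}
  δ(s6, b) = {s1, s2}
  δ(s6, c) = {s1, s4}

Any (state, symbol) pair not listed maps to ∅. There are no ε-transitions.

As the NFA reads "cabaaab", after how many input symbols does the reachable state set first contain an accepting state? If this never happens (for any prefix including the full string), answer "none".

none

Start in {s1}.
Read 'c': {s1} → {s1, s3}.
Read 'a': {s1, s3} → ∅.
The set is empty and remains empty for the remaining 5 symbols.
No reachable set along the way intersects F.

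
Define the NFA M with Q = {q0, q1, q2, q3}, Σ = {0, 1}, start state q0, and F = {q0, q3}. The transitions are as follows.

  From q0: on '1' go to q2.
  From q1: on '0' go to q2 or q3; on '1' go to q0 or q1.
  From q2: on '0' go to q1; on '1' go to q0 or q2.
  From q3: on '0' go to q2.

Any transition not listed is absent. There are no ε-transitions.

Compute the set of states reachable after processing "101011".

{q0, q2}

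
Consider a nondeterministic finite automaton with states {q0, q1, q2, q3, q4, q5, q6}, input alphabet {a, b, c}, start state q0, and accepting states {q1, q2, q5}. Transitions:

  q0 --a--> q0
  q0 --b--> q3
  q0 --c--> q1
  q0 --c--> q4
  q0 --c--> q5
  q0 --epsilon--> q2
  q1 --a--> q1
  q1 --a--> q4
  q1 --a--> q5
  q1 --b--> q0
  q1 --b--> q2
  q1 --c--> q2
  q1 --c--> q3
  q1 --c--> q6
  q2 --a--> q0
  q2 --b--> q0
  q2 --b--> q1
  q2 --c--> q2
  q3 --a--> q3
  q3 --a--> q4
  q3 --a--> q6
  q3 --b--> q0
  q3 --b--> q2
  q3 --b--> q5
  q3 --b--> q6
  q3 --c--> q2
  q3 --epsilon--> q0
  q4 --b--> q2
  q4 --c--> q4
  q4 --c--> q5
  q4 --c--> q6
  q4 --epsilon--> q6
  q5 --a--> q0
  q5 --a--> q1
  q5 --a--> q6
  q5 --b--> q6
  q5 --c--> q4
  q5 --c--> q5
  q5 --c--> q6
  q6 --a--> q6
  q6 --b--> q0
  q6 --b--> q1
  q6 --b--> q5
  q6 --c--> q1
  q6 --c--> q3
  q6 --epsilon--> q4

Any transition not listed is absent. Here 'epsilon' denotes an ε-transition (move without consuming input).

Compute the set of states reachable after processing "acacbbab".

{q0, q1, q2, q3, q4, q5, q6}

Start: ε-closure({q0}) = {q0, q2}.
Read 'a': q0→{q0}, q2→{q0}; union {q0}; ε-closure = {q0, q2}.
Read 'c': q0→{q1, q4, q5}, q2→{q2}; union {q1, q2, q4, q5}; ε-closure = {q1, q2, q4, q5, q6}.
Read 'a': q1→{q1, q4, q5}, q2→{q0}, q4→∅, q5→{q0, q1, q6}, q6→{q6}; union {q0, q1, q4, q5, q6}; ε-closure = {q0, q1, q2, q4, q5, q6}.
Read 'c': q0→{q1, q4, q5}, q1→{q2, q3, q6}, q2→{q2}, q4→{q4, q5, q6}, q5→{q4, q5, q6}, q6→{q1, q3}; union {q1, q2, q3, q4, q5, q6}; ε-closure = {q0, q1, q2, q3, q4, q5, q6}.
Read 'b': q0→{q3}, q1→{q0, q2}, q2→{q0, q1}, q3→{q0, q2, q5, q6}, q4→{q2}, q5→{q6}, q6→{q0, q1, q5}; union {q0, q1, q2, q3, q5, q6}; ε-closure = {q0, q1, q2, q3, q4, q5, q6}.
Read 'b': q0→{q3}, q1→{q0, q2}, q2→{q0, q1}, q3→{q0, q2, q5, q6}, q4→{q2}, q5→{q6}, q6→{q0, q1, q5}; union {q0, q1, q2, q3, q5, q6}; ε-closure = {q0, q1, q2, q3, q4, q5, q6}.
Read 'a': q0→{q0}, q1→{q1, q4, q5}, q2→{q0}, q3→{q3, q4, q6}, q4→∅, q5→{q0, q1, q6}, q6→{q6}; union {q0, q1, q3, q4, q5, q6}; ε-closure = {q0, q1, q2, q3, q4, q5, q6}.
Read 'b': q0→{q3}, q1→{q0, q2}, q2→{q0, q1}, q3→{q0, q2, q5, q6}, q4→{q2}, q5→{q6}, q6→{q0, q1, q5}; union {q0, q1, q2, q3, q5, q6}; ε-closure = {q0, q1, q2, q3, q4, q5, q6}.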